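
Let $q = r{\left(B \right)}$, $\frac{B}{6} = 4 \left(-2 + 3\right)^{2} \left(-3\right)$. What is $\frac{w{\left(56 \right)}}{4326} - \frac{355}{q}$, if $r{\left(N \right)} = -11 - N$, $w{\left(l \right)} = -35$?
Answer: $- \frac{219695}{37698} \approx -5.8278$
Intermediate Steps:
$B = -72$ ($B = 6 \cdot 4 \left(-2 + 3\right)^{2} \left(-3\right) = 6 \cdot 4 \cdot 1^{2} \left(-3\right) = 6 \cdot 4 \cdot 1 \left(-3\right) = 6 \cdot 4 \left(-3\right) = 6 \left(-12\right) = -72$)
$q = 61$ ($q = -11 - -72 = -11 + 72 = 61$)
$\frac{w{\left(56 \right)}}{4326} - \frac{355}{q} = - \frac{35}{4326} - \frac{355}{61} = \left(-35\right) \frac{1}{4326} - \frac{355}{61} = - \frac{5}{618} - \frac{355}{61} = - \frac{219695}{37698}$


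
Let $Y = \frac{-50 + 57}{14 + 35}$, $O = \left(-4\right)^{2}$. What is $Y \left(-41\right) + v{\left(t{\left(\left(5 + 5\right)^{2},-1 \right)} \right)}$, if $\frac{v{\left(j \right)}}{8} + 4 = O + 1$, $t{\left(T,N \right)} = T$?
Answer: $\frac{687}{7} \approx 98.143$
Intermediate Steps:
$O = 16$
$v{\left(j \right)} = 104$ ($v{\left(j \right)} = -32 + 8 \left(16 + 1\right) = -32 + 8 \cdot 17 = -32 + 136 = 104$)
$Y = \frac{1}{7}$ ($Y = \frac{7}{49} = 7 \cdot \frac{1}{49} = \frac{1}{7} \approx 0.14286$)
$Y \left(-41\right) + v{\left(t{\left(\left(5 + 5\right)^{2},-1 \right)} \right)} = \frac{1}{7} \left(-41\right) + 104 = - \frac{41}{7} + 104 = \frac{687}{7}$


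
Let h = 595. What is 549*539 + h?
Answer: 296506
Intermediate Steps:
549*539 + h = 549*539 + 595 = 295911 + 595 = 296506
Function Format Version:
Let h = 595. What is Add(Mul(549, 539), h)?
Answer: 296506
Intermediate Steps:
Add(Mul(549, 539), h) = Add(Mul(549, 539), 595) = Add(295911, 595) = 296506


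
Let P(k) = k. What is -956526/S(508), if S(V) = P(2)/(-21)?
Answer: 10043523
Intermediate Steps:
S(V) = -2/21 (S(V) = 2/(-21) = 2*(-1/21) = -2/21)
-956526/S(508) = -956526/(-2/21) = -956526*(-21/2) = 10043523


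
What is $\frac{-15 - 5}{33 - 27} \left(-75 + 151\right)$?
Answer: $- \frac{760}{3} \approx -253.33$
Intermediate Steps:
$\frac{-15 - 5}{33 - 27} \left(-75 + 151\right) = - \frac{20}{6} \cdot 76 = \left(-20\right) \frac{1}{6} \cdot 76 = \left(- \frac{10}{3}\right) 76 = - \frac{760}{3}$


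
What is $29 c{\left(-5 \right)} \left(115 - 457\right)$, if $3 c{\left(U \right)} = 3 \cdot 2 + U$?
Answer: $-3306$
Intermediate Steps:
$c{\left(U \right)} = 2 + \frac{U}{3}$ ($c{\left(U \right)} = \frac{3 \cdot 2 + U}{3} = \frac{6 + U}{3} = 2 + \frac{U}{3}$)
$29 c{\left(-5 \right)} \left(115 - 457\right) = 29 \left(2 + \frac{1}{3} \left(-5\right)\right) \left(115 - 457\right) = 29 \left(2 - \frac{5}{3}\right) \left(-342\right) = 29 \cdot \frac{1}{3} \left(-342\right) = \frac{29}{3} \left(-342\right) = -3306$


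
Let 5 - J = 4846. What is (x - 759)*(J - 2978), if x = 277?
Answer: 3768758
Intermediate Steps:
J = -4841 (J = 5 - 1*4846 = 5 - 4846 = -4841)
(x - 759)*(J - 2978) = (277 - 759)*(-4841 - 2978) = -482*(-7819) = 3768758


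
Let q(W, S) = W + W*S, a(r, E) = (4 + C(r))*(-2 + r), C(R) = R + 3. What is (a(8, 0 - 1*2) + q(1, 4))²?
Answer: 9025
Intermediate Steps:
C(R) = 3 + R
a(r, E) = (-2 + r)*(7 + r) (a(r, E) = (4 + (3 + r))*(-2 + r) = (7 + r)*(-2 + r) = (-2 + r)*(7 + r))
q(W, S) = W + S*W
(a(8, 0 - 1*2) + q(1, 4))² = ((-14 + 8² + 5*8) + 1*(1 + 4))² = ((-14 + 64 + 40) + 1*5)² = (90 + 5)² = 95² = 9025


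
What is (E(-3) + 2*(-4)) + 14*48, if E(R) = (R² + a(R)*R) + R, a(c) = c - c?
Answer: 670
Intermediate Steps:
a(c) = 0
E(R) = R + R² (E(R) = (R² + 0*R) + R = (R² + 0) + R = R² + R = R + R²)
(E(-3) + 2*(-4)) + 14*48 = (-3*(1 - 3) + 2*(-4)) + 14*48 = (-3*(-2) - 8) + 672 = (6 - 8) + 672 = -2 + 672 = 670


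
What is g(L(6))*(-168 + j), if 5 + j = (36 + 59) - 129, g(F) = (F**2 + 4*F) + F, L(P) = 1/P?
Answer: -713/4 ≈ -178.25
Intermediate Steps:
L(P) = 1/P
g(F) = F**2 + 5*F
j = -39 (j = -5 + ((36 + 59) - 129) = -5 + (95 - 129) = -5 - 34 = -39)
g(L(6))*(-168 + j) = ((5 + 1/6)/6)*(-168 - 39) = ((5 + 1/6)/6)*(-207) = ((1/6)*(31/6))*(-207) = (31/36)*(-207) = -713/4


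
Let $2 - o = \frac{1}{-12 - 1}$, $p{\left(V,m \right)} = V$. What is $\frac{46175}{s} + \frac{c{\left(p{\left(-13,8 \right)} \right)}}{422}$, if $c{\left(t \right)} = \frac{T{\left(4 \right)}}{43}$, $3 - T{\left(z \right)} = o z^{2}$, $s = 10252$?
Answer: $\frac{5444280557}{1209213148} \approx 4.5023$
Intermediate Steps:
$o = \frac{27}{13}$ ($o = 2 - \frac{1}{-12 - 1} = 2 - \frac{1}{-13} = 2 - - \frac{1}{13} = 2 + \frac{1}{13} = \frac{27}{13} \approx 2.0769$)
$T{\left(z \right)} = 3 - \frac{27 z^{2}}{13}$
$c{\left(t \right)} = - \frac{393}{559}$ ($c{\left(t \right)} = \frac{3 - \frac{27 \cdot 4^{2}}{13}}{43} = \left(3 - \frac{432}{13}\right) \frac{1}{43} = \left(- \frac{393}{13}\right) \frac{1}{43} = - \frac{393}{559}$)
$\frac{46175}{s} + \frac{c{\left(p{\left(-13,8 \right)} \right)}}{422} = \frac{46175}{10252} - \frac{393}{559 \cdot 422} = 46175 \cdot \frac{1}{10252} - \frac{393}{235898} = \frac{46175}{10252} - \frac{393}{235898} = \frac{5444280557}{1209213148}$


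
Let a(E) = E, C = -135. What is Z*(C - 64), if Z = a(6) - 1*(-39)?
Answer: -8955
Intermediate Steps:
Z = 45 (Z = 6 - 1*(-39) = 6 + 39 = 45)
Z*(C - 64) = 45*(-135 - 64) = 45*(-199) = -8955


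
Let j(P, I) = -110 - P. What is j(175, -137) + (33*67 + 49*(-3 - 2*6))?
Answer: 1191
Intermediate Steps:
j(175, -137) + (33*67 + 49*(-3 - 2*6)) = (-110 - 1*175) + (33*67 + 49*(-3 - 2*6)) = (-110 - 175) + (2211 + 49*(-3 - 12)) = -285 + (2211 + 49*(-15)) = -285 + (2211 - 735) = -285 + 1476 = 1191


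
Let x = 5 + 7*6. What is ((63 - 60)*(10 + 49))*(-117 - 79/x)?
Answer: -987306/47 ≈ -21007.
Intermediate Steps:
x = 47 (x = 5 + 42 = 47)
((63 - 60)*(10 + 49))*(-117 - 79/x) = ((63 - 60)*(10 + 49))*(-117 - 79/47) = (3*59)*(-117 - 79*1/47) = 177*(-117 - 79/47) = 177*(-5578/47) = -987306/47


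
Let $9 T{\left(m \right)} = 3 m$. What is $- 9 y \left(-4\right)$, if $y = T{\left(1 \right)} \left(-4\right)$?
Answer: $-48$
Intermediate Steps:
$T{\left(m \right)} = \frac{m}{3}$ ($T{\left(m \right)} = \frac{3 m}{9} = \frac{m}{3}$)
$y = - \frac{4}{3}$ ($y = \frac{1}{3} \cdot 1 \left(-4\right) = \frac{1}{3} \left(-4\right) = - \frac{4}{3} \approx -1.3333$)
$- 9 y \left(-4\right) = \left(-9\right) \left(- \frac{4}{3}\right) \left(-4\right) = 12 \left(-4\right) = -48$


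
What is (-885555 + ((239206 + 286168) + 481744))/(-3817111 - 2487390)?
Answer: -121563/6304501 ≈ -0.019282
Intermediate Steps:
(-885555 + ((239206 + 286168) + 481744))/(-3817111 - 2487390) = (-885555 + (525374 + 481744))/(-6304501) = (-885555 + 1007118)*(-1/6304501) = 121563*(-1/6304501) = -121563/6304501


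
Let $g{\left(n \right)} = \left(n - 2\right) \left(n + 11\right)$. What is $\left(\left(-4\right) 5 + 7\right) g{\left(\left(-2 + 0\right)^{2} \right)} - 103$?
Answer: $-493$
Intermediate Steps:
$g{\left(n \right)} = \left(-2 + n\right) \left(11 + n\right)$
$\left(\left(-4\right) 5 + 7\right) g{\left(\left(-2 + 0\right)^{2} \right)} - 103 = \left(\left(-4\right) 5 + 7\right) \left(-22 + \left(\left(-2 + 0\right)^{2}\right)^{2} + 9 \left(-2 + 0\right)^{2}\right) - 103 = \left(-20 + 7\right) \left(-22 + \left(\left(-2\right)^{2}\right)^{2} + 9 \left(-2\right)^{2}\right) - 103 = - 13 \left(-22 + 4^{2} + 9 \cdot 4\right) - 103 = - 13 \left(-22 + 16 + 36\right) - 103 = \left(-13\right) 30 - 103 = -390 - 103 = -493$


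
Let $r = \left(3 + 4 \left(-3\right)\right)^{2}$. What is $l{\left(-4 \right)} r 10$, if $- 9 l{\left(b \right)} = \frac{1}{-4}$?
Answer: $\frac{45}{2} \approx 22.5$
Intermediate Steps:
$l{\left(b \right)} = \frac{1}{36}$ ($l{\left(b \right)} = - \frac{1}{9 \left(-4\right)} = \left(- \frac{1}{9}\right) \left(- \frac{1}{4}\right) = \frac{1}{36}$)
$r = 81$ ($r = \left(3 - 12\right)^{2} = \left(-9\right)^{2} = 81$)
$l{\left(-4 \right)} r 10 = \frac{1}{36} \cdot 81 \cdot 10 = \frac{9}{4} \cdot 10 = \frac{45}{2}$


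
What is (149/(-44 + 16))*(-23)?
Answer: 3427/28 ≈ 122.39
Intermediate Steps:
(149/(-44 + 16))*(-23) = (149/(-28))*(-23) = (149*(-1/28))*(-23) = -149/28*(-23) = 3427/28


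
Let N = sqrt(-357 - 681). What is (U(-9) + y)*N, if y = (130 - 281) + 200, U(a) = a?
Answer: 40*I*sqrt(1038) ≈ 1288.7*I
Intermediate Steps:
N = I*sqrt(1038) (N = sqrt(-1038) = I*sqrt(1038) ≈ 32.218*I)
y = 49 (y = -151 + 200 = 49)
(U(-9) + y)*N = (-9 + 49)*(I*sqrt(1038)) = 40*(I*sqrt(1038)) = 40*I*sqrt(1038)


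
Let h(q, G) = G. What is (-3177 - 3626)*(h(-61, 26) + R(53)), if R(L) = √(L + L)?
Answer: -176878 - 6803*√106 ≈ -2.4692e+5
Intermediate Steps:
R(L) = √2*√L (R(L) = √(2*L) = √2*√L)
(-3177 - 3626)*(h(-61, 26) + R(53)) = (-3177 - 3626)*(26 + √2*√53) = -6803*(26 + √106) = -176878 - 6803*√106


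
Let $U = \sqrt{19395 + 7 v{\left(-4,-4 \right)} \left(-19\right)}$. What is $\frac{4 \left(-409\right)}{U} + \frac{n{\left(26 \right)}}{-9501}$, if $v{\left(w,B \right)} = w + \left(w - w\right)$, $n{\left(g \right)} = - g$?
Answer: $\frac{26}{9501} - \frac{1636 \sqrt{19927}}{19927} \approx -11.587$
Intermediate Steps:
$v{\left(w,B \right)} = w$ ($v{\left(w,B \right)} = w + 0 = w$)
$U = \sqrt{19927}$ ($U = \sqrt{19395 + 7 \left(-4\right) \left(-19\right)} = \sqrt{19395 - -532} = \sqrt{19395 + 532} = \sqrt{19927} \approx 141.16$)
$\frac{4 \left(-409\right)}{U} + \frac{n{\left(26 \right)}}{-9501} = \frac{4 \left(-409\right)}{\sqrt{19927}} + \frac{\left(-1\right) 26}{-9501} = - 1636 \frac{\sqrt{19927}}{19927} - - \frac{26}{9501} = - \frac{1636 \sqrt{19927}}{19927} + \frac{26}{9501} = \frac{26}{9501} - \frac{1636 \sqrt{19927}}{19927}$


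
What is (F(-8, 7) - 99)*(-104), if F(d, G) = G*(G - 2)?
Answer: 6656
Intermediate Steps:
F(d, G) = G*(-2 + G)
(F(-8, 7) - 99)*(-104) = (7*(-2 + 7) - 99)*(-104) = (7*5 - 99)*(-104) = (35 - 99)*(-104) = -64*(-104) = 6656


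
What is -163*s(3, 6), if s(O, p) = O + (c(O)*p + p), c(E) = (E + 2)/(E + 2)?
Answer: -2445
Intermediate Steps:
c(E) = 1 (c(E) = (2 + E)/(2 + E) = 1)
s(O, p) = O + 2*p (s(O, p) = O + (1*p + p) = O + (p + p) = O + 2*p)
-163*s(3, 6) = -163*(3 + 2*6) = -163*(3 + 12) = -163*15 = -2445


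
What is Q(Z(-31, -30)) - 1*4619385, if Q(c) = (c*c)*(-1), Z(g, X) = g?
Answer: -4620346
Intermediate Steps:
Q(c) = -c**2 (Q(c) = c**2*(-1) = -c**2)
Q(Z(-31, -30)) - 1*4619385 = -1*(-31)**2 - 1*4619385 = -1*961 - 4619385 = -961 - 4619385 = -4620346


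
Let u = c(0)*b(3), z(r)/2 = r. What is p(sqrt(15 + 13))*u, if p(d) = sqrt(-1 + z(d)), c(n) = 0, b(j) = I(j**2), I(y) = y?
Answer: 0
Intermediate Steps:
b(j) = j**2
z(r) = 2*r
p(d) = sqrt(-1 + 2*d)
u = 0 (u = 0*3**2 = 0*9 = 0)
p(sqrt(15 + 13))*u = sqrt(-1 + 2*sqrt(15 + 13))*0 = sqrt(-1 + 2*sqrt(28))*0 = sqrt(-1 + 2*(2*sqrt(7)))*0 = sqrt(-1 + 4*sqrt(7))*0 = 0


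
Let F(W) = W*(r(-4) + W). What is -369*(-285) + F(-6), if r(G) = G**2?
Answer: 105105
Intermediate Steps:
F(W) = W*(16 + W) (F(W) = W*((-4)**2 + W) = W*(16 + W))
-369*(-285) + F(-6) = -369*(-285) - 6*(16 - 6) = 105165 - 6*10 = 105165 - 60 = 105105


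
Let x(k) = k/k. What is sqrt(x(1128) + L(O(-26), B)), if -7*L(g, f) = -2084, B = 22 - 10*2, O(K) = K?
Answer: sqrt(14637)/7 ≈ 17.283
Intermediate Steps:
B = 2 (B = 22 - 20 = 2)
L(g, f) = 2084/7 (L(g, f) = -1/7*(-2084) = 2084/7)
x(k) = 1
sqrt(x(1128) + L(O(-26), B)) = sqrt(1 + 2084/7) = sqrt(2091/7) = sqrt(14637)/7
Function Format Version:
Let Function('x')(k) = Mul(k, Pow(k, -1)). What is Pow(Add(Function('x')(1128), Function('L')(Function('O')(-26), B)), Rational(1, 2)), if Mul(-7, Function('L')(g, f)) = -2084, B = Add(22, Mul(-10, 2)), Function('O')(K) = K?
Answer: Mul(Rational(1, 7), Pow(14637, Rational(1, 2))) ≈ 17.283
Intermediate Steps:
B = 2 (B = Add(22, -20) = 2)
Function('L')(g, f) = Rational(2084, 7) (Function('L')(g, f) = Mul(Rational(-1, 7), -2084) = Rational(2084, 7))
Function('x')(k) = 1
Pow(Add(Function('x')(1128), Function('L')(Function('O')(-26), B)), Rational(1, 2)) = Pow(Add(1, Rational(2084, 7)), Rational(1, 2)) = Pow(Rational(2091, 7), Rational(1, 2)) = Mul(Rational(1, 7), Pow(14637, Rational(1, 2)))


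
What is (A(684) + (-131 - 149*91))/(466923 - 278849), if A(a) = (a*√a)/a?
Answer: -6845/94037 + 3*√19/94037 ≈ -0.072651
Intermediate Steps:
A(a) = √a (A(a) = a^(3/2)/a = √a)
(A(684) + (-131 - 149*91))/(466923 - 278849) = (√684 + (-131 - 149*91))/(466923 - 278849) = (6*√19 + (-131 - 13559))/188074 = (6*√19 - 13690)*(1/188074) = (-13690 + 6*√19)*(1/188074) = -6845/94037 + 3*√19/94037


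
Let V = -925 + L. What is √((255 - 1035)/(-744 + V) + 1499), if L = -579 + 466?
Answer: √14695989/99 ≈ 38.723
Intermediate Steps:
L = -113
V = -1038 (V = -925 - 113 = -1038)
√((255 - 1035)/(-744 + V) + 1499) = √((255 - 1035)/(-744 - 1038) + 1499) = √(-780/(-1782) + 1499) = √(-780*(-1/1782) + 1499) = √(130/297 + 1499) = √(445333/297) = √14695989/99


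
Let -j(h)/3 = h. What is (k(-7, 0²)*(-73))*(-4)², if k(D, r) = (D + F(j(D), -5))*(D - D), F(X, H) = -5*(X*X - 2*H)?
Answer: 0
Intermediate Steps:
j(h) = -3*h
F(X, H) = -5*X² + 10*H (F(X, H) = -5*(X² - 2*H) = -5*X² + 10*H)
k(D, r) = 0 (k(D, r) = (D + (-5*9*D² + 10*(-5)))*(D - D) = (D + (-45*D² - 50))*0 = (D + (-50 - 45*D²))*0 = (-50 + D - 45*D²)*0 = 0)
(k(-7, 0²)*(-73))*(-4)² = (0*(-73))*(-4)² = 0*16 = 0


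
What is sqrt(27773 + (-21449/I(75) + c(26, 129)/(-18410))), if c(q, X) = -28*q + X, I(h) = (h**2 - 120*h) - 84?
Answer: sqrt(112649419664400011190)/63680190 ≈ 166.67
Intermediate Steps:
I(h) = -84 + h**2 - 120*h
c(q, X) = X - 28*q
sqrt(27773 + (-21449/I(75) + c(26, 129)/(-18410))) = sqrt(27773 + (-21449/(-84 + 75**2 - 120*75) + (129 - 28*26)/(-18410))) = sqrt(27773 + (-21449/(-84 + 5625 - 9000) + (129 - 728)*(-1/18410))) = sqrt(27773 + (-21449/(-3459) - 599*(-1/18410))) = sqrt(27773 + (-21449*(-1/3459) + 599/18410)) = sqrt(27773 + (21449/3459 + 599/18410)) = sqrt(27773 + 396948031/63680190) = sqrt(1768986864901/63680190) = sqrt(112649419664400011190)/63680190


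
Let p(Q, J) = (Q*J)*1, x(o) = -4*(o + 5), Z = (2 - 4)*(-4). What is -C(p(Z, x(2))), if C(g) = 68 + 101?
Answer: -169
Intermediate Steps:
Z = 8 (Z = -2*(-4) = 8)
x(o) = -20 - 4*o (x(o) = -4*(5 + o) = -20 - 4*o)
p(Q, J) = J*Q (p(Q, J) = (J*Q)*1 = J*Q)
C(g) = 169
-C(p(Z, x(2))) = -1*169 = -169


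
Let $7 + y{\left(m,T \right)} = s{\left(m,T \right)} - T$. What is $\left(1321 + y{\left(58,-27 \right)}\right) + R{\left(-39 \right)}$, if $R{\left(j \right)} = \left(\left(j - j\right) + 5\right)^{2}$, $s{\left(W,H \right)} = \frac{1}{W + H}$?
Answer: $\frac{42347}{31} \approx 1366.0$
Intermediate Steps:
$s{\left(W,H \right)} = \frac{1}{H + W}$
$y{\left(m,T \right)} = -7 + \frac{1}{T + m} - T$ ($y{\left(m,T \right)} = -7 - \left(T - \frac{1}{T + m}\right) = -7 + \frac{1}{T + m} - T$)
$R{\left(j \right)} = 25$ ($R{\left(j \right)} = \left(0 + 5\right)^{2} = 5^{2} = 25$)
$\left(1321 + y{\left(58,-27 \right)}\right) + R{\left(-39 \right)} = \left(1321 + \frac{1 - \left(7 - 27\right) \left(-27 + 58\right)}{-27 + 58}\right) + 25 = \left(1321 + \frac{1 - \left(-20\right) 31}{31}\right) + 25 = \left(1321 + \frac{1 + 620}{31}\right) + 25 = \left(1321 + \frac{1}{31} \cdot 621\right) + 25 = \left(1321 + \frac{621}{31}\right) + 25 = \frac{41572}{31} + 25 = \frac{42347}{31}$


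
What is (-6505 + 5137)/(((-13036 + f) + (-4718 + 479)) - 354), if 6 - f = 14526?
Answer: 1368/32149 ≈ 0.042552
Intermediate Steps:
f = -14520 (f = 6 - 1*14526 = 6 - 14526 = -14520)
(-6505 + 5137)/(((-13036 + f) + (-4718 + 479)) - 354) = (-6505 + 5137)/(((-13036 - 14520) + (-4718 + 479)) - 354) = -1368/((-27556 - 4239) - 354) = -1368/(-31795 - 354) = -1368/(-32149) = -1368*(-1/32149) = 1368/32149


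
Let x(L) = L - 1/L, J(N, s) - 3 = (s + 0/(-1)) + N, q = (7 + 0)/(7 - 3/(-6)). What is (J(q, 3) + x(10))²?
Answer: 10201/36 ≈ 283.36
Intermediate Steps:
q = 14/15 (q = 7/(7 - 3*(-⅙)) = 7/(7 + ½) = 7/(15/2) = 7*(2/15) = 14/15 ≈ 0.93333)
J(N, s) = 3 + N + s (J(N, s) = 3 + ((s + 0/(-1)) + N) = 3 + ((s + 0*(-1)) + N) = 3 + ((s + 0) + N) = 3 + (s + N) = 3 + (N + s) = 3 + N + s)
(J(q, 3) + x(10))² = ((3 + 14/15 + 3) + (10 - 1/10))² = (104/15 + (10 - 1*⅒))² = (104/15 + (10 - ⅒))² = (104/15 + 99/10)² = (101/6)² = 10201/36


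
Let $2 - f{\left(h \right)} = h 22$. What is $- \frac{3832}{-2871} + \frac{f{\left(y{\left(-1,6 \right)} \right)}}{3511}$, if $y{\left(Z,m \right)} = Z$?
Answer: $\frac{13523056}{10080081} \approx 1.3416$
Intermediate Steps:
$f{\left(h \right)} = 2 - 22 h$ ($f{\left(h \right)} = 2 - h 22 = 2 - 22 h$)
$- \frac{3832}{-2871} + \frac{f{\left(y{\left(-1,6 \right)} \right)}}{3511} = - \frac{3832}{-2871} + \frac{2 - -22}{3511} = \left(-3832\right) \left(- \frac{1}{2871}\right) + \left(2 + 22\right) \frac{1}{3511} = \frac{3832}{2871} + 24 \cdot \frac{1}{3511} = \frac{3832}{2871} + \frac{24}{3511} = \frac{13523056}{10080081}$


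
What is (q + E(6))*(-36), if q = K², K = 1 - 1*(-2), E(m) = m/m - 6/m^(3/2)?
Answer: -360 + 6*√6 ≈ -345.30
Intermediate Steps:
E(m) = 1 - 6/m^(3/2)
K = 3 (K = 1 + 2 = 3)
q = 9 (q = 3² = 9)
(q + E(6))*(-36) = (9 + (1 - √6/6))*(-36) = (10 - √6/6)*(-36) = -360 + 6*√6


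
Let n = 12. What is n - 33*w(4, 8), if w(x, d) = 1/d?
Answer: 63/8 ≈ 7.8750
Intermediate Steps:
n - 33*w(4, 8) = 12 - 33/8 = 63/8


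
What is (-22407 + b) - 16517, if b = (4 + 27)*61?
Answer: -37033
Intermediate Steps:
b = 1891 (b = 31*61 = 1891)
(-22407 + b) - 16517 = (-22407 + 1891) - 16517 = -20516 - 16517 = -37033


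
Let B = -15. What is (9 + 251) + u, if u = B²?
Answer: 485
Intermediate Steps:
u = 225 (u = (-15)² = 225)
(9 + 251) + u = (9 + 251) + 225 = 260 + 225 = 485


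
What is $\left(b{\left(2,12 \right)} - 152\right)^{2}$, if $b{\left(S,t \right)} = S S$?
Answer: $21904$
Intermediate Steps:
$b{\left(S,t \right)} = S^{2}$
$\left(b{\left(2,12 \right)} - 152\right)^{2} = \left(2^{2} - 152\right)^{2} = \left(4 - 152\right)^{2} = \left(-148\right)^{2} = 21904$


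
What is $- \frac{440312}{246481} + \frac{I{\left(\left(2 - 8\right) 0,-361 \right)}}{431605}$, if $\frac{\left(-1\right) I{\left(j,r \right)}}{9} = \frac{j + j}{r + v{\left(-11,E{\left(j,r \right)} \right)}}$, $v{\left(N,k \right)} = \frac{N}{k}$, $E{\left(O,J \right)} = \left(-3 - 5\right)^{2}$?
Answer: $- \frac{440312}{246481} \approx -1.7864$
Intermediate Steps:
$E{\left(O,J \right)} = 64$ ($E{\left(O,J \right)} = \left(-8\right)^{2} = 64$)
$I{\left(j,r \right)} = - \frac{18 j}{- \frac{11}{64} + r}$ ($I{\left(j,r \right)} = - 9 \frac{j + j}{r - \frac{11}{64}} = - 9 \frac{2 j}{r - \frac{11}{64}} = - 9 \frac{2 j}{- \frac{11}{64} + r} = - \frac{18 j}{- \frac{11}{64} + r}$)
$- \frac{440312}{246481} + \frac{I{\left(\left(2 - 8\right) 0,-361 \right)}}{431605} = - \frac{440312}{246481} + \frac{\left(-1152\right) \left(2 - 8\right) 0 \frac{1}{-11 + 64 \left(-361\right)}}{431605} = \left(-440312\right) \frac{1}{246481} + - \frac{1152 \left(\left(-6\right) 0\right)}{-11 - 23104} \cdot \frac{1}{431605} = - \frac{440312}{246481} + \left(-1152\right) 0 \frac{1}{-23115} \cdot \frac{1}{431605} = - \frac{440312}{246481} + \left(-1152\right) 0 \left(- \frac{1}{23115}\right) \frac{1}{431605} = - \frac{440312}{246481} + 0 \cdot \frac{1}{431605} = - \frac{440312}{246481} + 0 = - \frac{440312}{246481}$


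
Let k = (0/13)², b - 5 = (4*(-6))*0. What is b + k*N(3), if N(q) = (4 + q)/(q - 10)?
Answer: 5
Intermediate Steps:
N(q) = (4 + q)/(-10 + q)
b = 5 (b = 5 + (4*(-6))*0 = 5 - 24*0 = 5 + 0 = 5)
k = 0 (k = (0*(1/13))² = 0² = 0)
b + k*N(3) = 5 + 0*((4 + 3)/(-10 + 3)) = 5 + 0*(7/(-7)) = 5 + 0*(-⅐*7) = 5 + 0*(-1) = 5 + 0 = 5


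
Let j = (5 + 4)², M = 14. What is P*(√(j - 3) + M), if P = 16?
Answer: 224 + 16*√78 ≈ 365.31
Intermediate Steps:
j = 81 (j = 9² = 81)
P*(√(j - 3) + M) = 16*(√(81 - 3) + 14) = 16*(√78 + 14) = 16*(14 + √78) = 224 + 16*√78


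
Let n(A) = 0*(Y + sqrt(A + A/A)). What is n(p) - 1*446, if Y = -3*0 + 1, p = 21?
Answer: -446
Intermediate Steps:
Y = 1 (Y = 0 + 1 = 1)
n(A) = 0 (n(A) = 0*(1 + sqrt(A + A/A)) = 0*(1 + sqrt(A + 1)) = 0*(1 + sqrt(1 + A)) = 0)
n(p) - 1*446 = 0 - 1*446 = 0 - 446 = -446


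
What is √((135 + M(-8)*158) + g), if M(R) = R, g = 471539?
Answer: √470410 ≈ 685.86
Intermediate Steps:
√((135 + M(-8)*158) + g) = √((135 - 8*158) + 471539) = √((135 - 1264) + 471539) = √(-1129 + 471539) = √470410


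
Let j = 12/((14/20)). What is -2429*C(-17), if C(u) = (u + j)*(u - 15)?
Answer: 11104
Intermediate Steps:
j = 120/7 (j = 12/((14*(1/20))) = 12/(7/10) = 12*(10/7) = 120/7 ≈ 17.143)
C(u) = (-15 + u)*(120/7 + u) (C(u) = (u + 120/7)*(u - 15) = (120/7 + u)*(-15 + u) = (-15 + u)*(120/7 + u))
-2429*C(-17) = -2429*(-1800/7 + (-17)² + (15/7)*(-17)) = -2429*(-1800/7 + 289 - 255/7) = -2429*(-32/7) = 11104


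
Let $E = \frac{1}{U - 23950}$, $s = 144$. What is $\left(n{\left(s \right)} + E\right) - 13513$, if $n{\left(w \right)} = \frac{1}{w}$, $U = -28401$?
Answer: $- \frac{101868292865}{7538544} \approx -13513.0$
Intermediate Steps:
$E = - \frac{1}{52351}$ ($E = \frac{1}{-28401 - 23950} = \frac{1}{-52351} = - \frac{1}{52351} \approx -1.9102 \cdot 10^{-5}$)
$\left(n{\left(s \right)} + E\right) - 13513 = \left(\frac{1}{144} - \frac{1}{52351}\right) - 13513 = \frac{52207}{7538544} - 13513 = - \frac{101868292865}{7538544}$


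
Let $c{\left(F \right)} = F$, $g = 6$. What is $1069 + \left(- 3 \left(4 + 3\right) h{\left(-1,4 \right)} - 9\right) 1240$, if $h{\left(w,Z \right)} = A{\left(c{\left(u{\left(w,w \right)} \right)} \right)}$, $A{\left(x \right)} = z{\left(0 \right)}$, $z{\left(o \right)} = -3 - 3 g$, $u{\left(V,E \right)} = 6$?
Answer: $536749$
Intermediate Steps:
$z{\left(o \right)} = -21$ ($z{\left(o \right)} = -3 - 18 = -21$)
$A{\left(x \right)} = -21$
$h{\left(w,Z \right)} = -21$
$1069 + \left(- 3 \left(4 + 3\right) h{\left(-1,4 \right)} - 9\right) 1240 = 1069 + \left(- 3 \left(4 + 3\right) \left(-21\right) - 9\right) 1240 = 1069 + \left(\left(-3\right) 7 \left(-21\right) - 9\right) 1240 = 1069 + \left(\left(-21\right) \left(-21\right) - 9\right) 1240 = 1069 + \left(441 - 9\right) 1240 = 1069 + 432 \cdot 1240 = 1069 + 535680 = 536749$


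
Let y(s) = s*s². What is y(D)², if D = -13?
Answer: 4826809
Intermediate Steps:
y(s) = s³
y(D)² = ((-13)³)² = (-2197)² = 4826809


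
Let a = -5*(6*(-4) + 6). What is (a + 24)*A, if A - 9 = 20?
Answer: 3306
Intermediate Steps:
A = 29 (A = 9 + 20 = 29)
a = 90 (a = -5*(-24 + 6) = -5*(-18) = 90)
(a + 24)*A = (90 + 24)*29 = 114*29 = 3306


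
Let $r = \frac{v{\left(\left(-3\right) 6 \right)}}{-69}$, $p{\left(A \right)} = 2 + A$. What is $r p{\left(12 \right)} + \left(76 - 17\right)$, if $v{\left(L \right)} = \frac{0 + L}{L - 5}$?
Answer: $\frac{31127}{529} \approx 58.841$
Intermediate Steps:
$v{\left(L \right)} = \frac{L}{-5 + L}$
$r = - \frac{6}{529}$ ($r = \frac{\left(-3\right) 6 \frac{1}{-5 - 18}}{-69} = - \frac{18}{-5 - 18} \left(- \frac{1}{69}\right) = - \frac{18}{-23} \left(- \frac{1}{69}\right) = \left(-18\right) \left(- \frac{1}{23}\right) \left(- \frac{1}{69}\right) = \frac{18}{23} \left(- \frac{1}{69}\right) = - \frac{6}{529} \approx -0.011342$)
$r p{\left(12 \right)} + \left(76 - 17\right) = - \frac{6 \left(2 + 12\right)}{529} + \left(76 - 17\right) = \left(- \frac{6}{529}\right) 14 + 59 = - \frac{84}{529} + 59 = \frac{31127}{529}$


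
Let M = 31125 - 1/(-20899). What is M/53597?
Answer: 650481376/1120123703 ≈ 0.58072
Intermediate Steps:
M = 650481376/20899 (M = 31125 - 1*(-1/20899) = 31125 + 1/20899 = 650481376/20899 ≈ 31125.)
M/53597 = (650481376/20899)/53597 = (650481376/20899)*(1/53597) = 650481376/1120123703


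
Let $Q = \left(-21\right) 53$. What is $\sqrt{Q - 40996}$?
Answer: $i \sqrt{42109} \approx 205.2 i$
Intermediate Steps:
$Q = -1113$
$\sqrt{Q - 40996} = \sqrt{-1113 - 40996} = \sqrt{-42109} = i \sqrt{42109}$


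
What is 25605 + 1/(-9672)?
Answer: 247651559/9672 ≈ 25605.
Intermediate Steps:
25605 + 1/(-9672) = 25605 - 1/9672 = 247651559/9672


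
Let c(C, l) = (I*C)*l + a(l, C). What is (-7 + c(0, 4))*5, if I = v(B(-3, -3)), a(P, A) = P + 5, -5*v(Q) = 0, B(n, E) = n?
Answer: 10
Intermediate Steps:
v(Q) = 0 (v(Q) = -⅕*0 = 0)
a(P, A) = 5 + P
I = 0
c(C, l) = 5 + l (c(C, l) = (0*C)*l + (5 + l) = 0*l + (5 + l) = 0 + (5 + l) = 5 + l)
(-7 + c(0, 4))*5 = (-7 + (5 + 4))*5 = (-7 + 9)*5 = 2*5 = 10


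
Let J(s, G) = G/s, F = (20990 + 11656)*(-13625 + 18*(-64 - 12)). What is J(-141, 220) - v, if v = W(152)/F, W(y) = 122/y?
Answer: -19347035233/12399690776 ≈ -1.5603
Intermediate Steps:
F = -489461478 (F = 32646*(-13625 + 18*(-76)) = 32646*(-13625 - 1368) = 32646*(-14993) = -489461478)
v = -61/37199072328 (v = (122/152)/(-489461478) = (122*(1/152))*(-1/489461478) = (61/76)*(-1/489461478) = -61/37199072328 ≈ -1.6398e-9)
J(-141, 220) - v = 220/(-141) - 1*(-61/37199072328) = 220*(-1/141) + 61/37199072328 = -220/141 + 61/37199072328 = -19347035233/12399690776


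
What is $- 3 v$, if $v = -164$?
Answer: $492$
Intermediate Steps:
$- 3 v = \left(-3\right) \left(-164\right) = 492$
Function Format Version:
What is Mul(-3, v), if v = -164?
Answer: 492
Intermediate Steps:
Mul(-3, v) = Mul(-3, -164) = 492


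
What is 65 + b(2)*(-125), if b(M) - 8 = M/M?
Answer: -1060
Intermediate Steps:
b(M) = 9 (b(M) = 8 + M/M = 8 + 1 = 9)
65 + b(2)*(-125) = 65 + 9*(-125) = 65 - 1125 = -1060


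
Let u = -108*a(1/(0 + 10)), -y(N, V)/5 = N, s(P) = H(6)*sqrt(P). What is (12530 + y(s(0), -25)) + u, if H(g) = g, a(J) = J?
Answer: 62596/5 ≈ 12519.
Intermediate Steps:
s(P) = 6*sqrt(P)
y(N, V) = -5*N
u = -54/5 (u = -108/(0 + 10) = -108/10 = -108*1/10 = -54/5 ≈ -10.800)
(12530 + y(s(0), -25)) + u = (12530 - 30*sqrt(0)) - 54/5 = (12530 - 30*0) - 54/5 = (12530 - 5*0) - 54/5 = (12530 + 0) - 54/5 = 12530 - 54/5 = 62596/5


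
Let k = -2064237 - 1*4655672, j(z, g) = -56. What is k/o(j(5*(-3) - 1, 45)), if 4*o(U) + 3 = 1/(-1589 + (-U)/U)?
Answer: 42738621240/4771 ≈ 8.9580e+6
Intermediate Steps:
k = -6719909 (k = -2064237 - 4655672 = -6719909)
o(U) = -4771/6360 (o(U) = -¾ + 1/(4*(-1589 + (-U)/U)) = -¾ + 1/(4*(-1589 - 1)) = -¾ + (¼)/(-1590) = -¾ + (¼)*(-1/1590) = -¾ - 1/6360 = -4771/6360)
k/o(j(5*(-3) - 1, 45)) = -6719909/(-4771/6360) = -6719909*(-6360/4771) = 42738621240/4771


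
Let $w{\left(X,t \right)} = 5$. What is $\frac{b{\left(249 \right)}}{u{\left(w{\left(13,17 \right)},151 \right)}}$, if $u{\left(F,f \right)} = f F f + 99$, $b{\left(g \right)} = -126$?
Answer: $- \frac{63}{57052} \approx -0.0011043$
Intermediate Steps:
$u{\left(F,f \right)} = 99 + F f^{2}$ ($u{\left(F,f \right)} = F f f + 99 = F f^{2} + 99 = 99 + F f^{2}$)
$\frac{b{\left(249 \right)}}{u{\left(w{\left(13,17 \right)},151 \right)}} = - \frac{126}{99 + 5 \cdot 151^{2}} = - \frac{126}{99 + 5 \cdot 22801} = - \frac{126}{99 + 114005} = - \frac{126}{114104} = \left(-126\right) \frac{1}{114104} = - \frac{63}{57052}$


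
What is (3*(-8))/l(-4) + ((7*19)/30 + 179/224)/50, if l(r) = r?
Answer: 1025581/168000 ≈ 6.1046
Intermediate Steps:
(3*(-8))/l(-4) + ((7*19)/30 + 179/224)/50 = (3*(-8))/(-4) + ((7*19)/30 + 179/224)/50 = -24*(-1/4) + (133*(1/30) + 179*(1/224))*(1/50) = 6 + (133/30 + 179/224)*(1/50) = 6 + (17581/3360)*(1/50) = 6 + 17581/168000 = 1025581/168000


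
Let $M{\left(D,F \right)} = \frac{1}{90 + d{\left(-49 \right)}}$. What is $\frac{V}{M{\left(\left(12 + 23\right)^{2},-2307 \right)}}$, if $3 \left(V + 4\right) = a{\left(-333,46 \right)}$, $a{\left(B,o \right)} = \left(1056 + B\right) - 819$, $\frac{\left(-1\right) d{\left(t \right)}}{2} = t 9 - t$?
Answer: $-31464$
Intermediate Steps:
$d{\left(t \right)} = - 16 t$ ($d{\left(t \right)} = - 2 \left(t 9 - t\right) = - 2 \left(9 t - t\right) = - 2 \cdot 8 t = - 16 t$)
$a{\left(B,o \right)} = 237 + B$
$M{\left(D,F \right)} = \frac{1}{874}$ ($M{\left(D,F \right)} = \frac{1}{90 - -784} = \frac{1}{90 + 784} = \frac{1}{874}$)
$V = -36$ ($V = -4 + \frac{237 - 333}{3} = -4 + \frac{1}{3} \left(-96\right) = -4 - 32 = -36$)
$\frac{V}{M{\left(\left(12 + 23\right)^{2},-2307 \right)}} = - 36 \frac{1}{\frac{1}{874}} = \left(-36\right) 874 = -31464$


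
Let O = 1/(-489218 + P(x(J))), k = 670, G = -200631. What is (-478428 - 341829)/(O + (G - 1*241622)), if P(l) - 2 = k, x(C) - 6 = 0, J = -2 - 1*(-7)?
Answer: 400733276322/216060934139 ≈ 1.8547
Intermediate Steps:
J = 5 (J = -2 + 7 = 5)
x(C) = 6 (x(C) = 6 + 0 = 6)
P(l) = 672 (P(l) = 2 + 670 = 672)
O = -1/488546 (O = 1/(-489218 + 672) = 1/(-488546) = -1/488546 ≈ -2.0469e-6)
(-478428 - 341829)/(O + (G - 1*241622)) = (-478428 - 341829)/(-1/488546 + (-200631 - 1*241622)) = -820257/(-1/488546 + (-200631 - 241622)) = -820257/(-1/488546 - 442253) = -820257/(-216060934139/488546) = -820257*(-488546/216060934139) = 400733276322/216060934139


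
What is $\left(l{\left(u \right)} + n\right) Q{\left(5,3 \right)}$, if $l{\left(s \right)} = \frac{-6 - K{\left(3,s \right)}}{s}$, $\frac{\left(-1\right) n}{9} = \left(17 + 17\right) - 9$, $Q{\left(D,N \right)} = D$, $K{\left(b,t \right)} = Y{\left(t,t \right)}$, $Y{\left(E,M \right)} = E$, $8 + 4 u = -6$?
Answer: $- \frac{7850}{7} \approx -1121.4$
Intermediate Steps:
$u = - \frac{7}{2}$ ($u = -2 + \frac{1}{4} \left(-6\right) = -2 - \frac{3}{2} = - \frac{7}{2} \approx -3.5$)
$K{\left(b,t \right)} = t$
$n = -225$ ($n = - 9 \left(\left(17 + 17\right) - 9\right) = - 9 \left(34 - 9\right) = \left(-9\right) 25 = -225$)
$l{\left(s \right)} = \frac{-6 - s}{s}$
$\left(l{\left(u \right)} + n\right) Q{\left(5,3 \right)} = \left(\frac{-6 - - \frac{7}{2}}{- \frac{7}{2}} - 225\right) 5 = \left(- \frac{2 \left(-6 + \frac{7}{2}\right)}{7} - 225\right) 5 = \left(\left(- \frac{2}{7}\right) \left(- \frac{5}{2}\right) - 225\right) 5 = \left(\frac{5}{7} - 225\right) 5 = \left(- \frac{1570}{7}\right) 5 = - \frac{7850}{7}$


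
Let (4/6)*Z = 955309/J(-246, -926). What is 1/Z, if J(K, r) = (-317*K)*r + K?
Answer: -48141052/955309 ≈ -50.393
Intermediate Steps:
J(K, r) = K - 317*K*r (J(K, r) = -317*K*r + K = K - 317*K*r)
Z = -955309/48141052 (Z = 3*(955309/((-246*(1 - 317*(-926)))))/2 = 3*(955309/((-246*(1 + 293542))))/2 = 3*(955309/((-246*293543)))/2 = 3*(955309/(-72211578))/2 = 3*(955309*(-1/72211578))/2 = (3/2)*(-955309/72211578) = -955309/48141052 ≈ -0.019844)
1/Z = 1/(-955309/48141052) = -48141052/955309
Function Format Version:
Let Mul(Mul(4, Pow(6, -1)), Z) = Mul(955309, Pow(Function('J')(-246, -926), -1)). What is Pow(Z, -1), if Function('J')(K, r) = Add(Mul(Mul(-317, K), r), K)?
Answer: Rational(-48141052, 955309) ≈ -50.393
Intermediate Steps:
Function('J')(K, r) = Add(K, Mul(-317, K, r)) (Function('J')(K, r) = Add(Mul(-317, K, r), K) = Add(K, Mul(-317, K, r)))
Z = Rational(-955309, 48141052) (Z = Mul(Rational(3, 2), Mul(955309, Pow(Mul(-246, Add(1, Mul(-317, -926))), -1))) = Mul(Rational(3, 2), Mul(955309, Pow(Mul(-246, Add(1, 293542)), -1))) = Mul(Rational(3, 2), Mul(955309, Pow(Mul(-246, 293543), -1))) = Mul(Rational(3, 2), Mul(955309, Pow(-72211578, -1))) = Mul(Rational(3, 2), Mul(955309, Rational(-1, 72211578))) = Mul(Rational(3, 2), Rational(-955309, 72211578)) = Rational(-955309, 48141052) ≈ -0.019844)
Pow(Z, -1) = Pow(Rational(-955309, 48141052), -1) = Rational(-48141052, 955309)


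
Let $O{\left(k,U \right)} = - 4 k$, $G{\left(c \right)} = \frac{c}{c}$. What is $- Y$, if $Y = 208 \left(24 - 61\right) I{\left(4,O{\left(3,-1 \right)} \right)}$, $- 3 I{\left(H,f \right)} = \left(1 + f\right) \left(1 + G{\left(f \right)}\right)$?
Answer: $\frac{169312}{3} \approx 56437.0$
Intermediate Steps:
$G{\left(c \right)} = 1$
$I{\left(H,f \right)} = - \frac{2}{3} - \frac{2 f}{3}$ ($I{\left(H,f \right)} = - \frac{\left(1 + f\right) \left(1 + 1\right)}{3} = - \frac{\left(1 + f\right) 2}{3} = - \frac{2 + 2 f}{3} = - \frac{2}{3} - \frac{2 f}{3}$)
$Y = - \frac{169312}{3}$ ($Y = 208 \left(24 - 61\right) \left(- \frac{2}{3} - \frac{2 \left(\left(-4\right) 3\right)}{3}\right) = 208 \left(-37\right) \left(- \frac{2}{3} - -8\right) = - 7696 \left(- \frac{2}{3} + 8\right) = \left(-7696\right) \frac{22}{3} = - \frac{169312}{3} \approx -56437.0$)
$- Y = \left(-1\right) \left(- \frac{169312}{3}\right) = \frac{169312}{3}$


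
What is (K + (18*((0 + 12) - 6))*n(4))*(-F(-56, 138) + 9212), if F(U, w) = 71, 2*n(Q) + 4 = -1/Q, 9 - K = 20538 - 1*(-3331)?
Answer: -440404239/2 ≈ -2.2020e+8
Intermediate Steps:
K = -23860 (K = 9 - (20538 - 1*(-3331)) = 9 - (20538 + 3331) = 9 - 1*23869 = 9 - 23869 = -23860)
n(Q) = -2 - 1/(2*Q) (n(Q) = -2 + (-1/Q)/2 = -2 - 1/(2*Q))
(K + (18*((0 + 12) - 6))*n(4))*(-F(-56, 138) + 9212) = (-23860 + (18*((0 + 12) - 6))*(-2 - ½/4))*(-1*71 + 9212) = (-23860 + (18*(12 - 6))*(-2 - ½*¼))*(-71 + 9212) = (-23860 + (18*6)*(-2 - ⅛))*9141 = (-23860 + 108*(-17/8))*9141 = (-23860 - 459/2)*9141 = -48179/2*9141 = -440404239/2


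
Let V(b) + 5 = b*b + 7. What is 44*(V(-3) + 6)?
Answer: 748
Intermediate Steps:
V(b) = 2 + b**2 (V(b) = -5 + (b*b + 7) = -5 + (b**2 + 7) = -5 + (7 + b**2) = 2 + b**2)
44*(V(-3) + 6) = 44*((2 + (-3)**2) + 6) = 44*((2 + 9) + 6) = 44*(11 + 6) = 44*17 = 748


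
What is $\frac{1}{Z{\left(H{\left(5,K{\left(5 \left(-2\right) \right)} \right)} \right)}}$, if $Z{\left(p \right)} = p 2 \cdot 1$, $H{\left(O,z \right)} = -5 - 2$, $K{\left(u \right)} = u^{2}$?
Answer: $- \frac{1}{14} \approx -0.071429$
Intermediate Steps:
$H{\left(O,z \right)} = -7$ ($H{\left(O,z \right)} = -5 - 2 = -7$)
$Z{\left(p \right)} = 2 p$ ($Z{\left(p \right)} = 2 p 1 = 2 p$)
$\frac{1}{Z{\left(H{\left(5,K{\left(5 \left(-2\right) \right)} \right)} \right)}} = \frac{1}{2 \left(-7\right)} = \frac{1}{-14} = - \frac{1}{14}$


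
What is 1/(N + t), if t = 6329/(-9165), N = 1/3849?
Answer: -3919565/2705684 ≈ -1.4486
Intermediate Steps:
N = 1/3849 ≈ 0.00025981
t = -6329/9165 (t = 6329*(-1/9165) = -6329/9165 ≈ -0.69056)
1/(N + t) = 1/(1/3849 - 6329/9165) = 1/(-2705684/3919565) = -3919565/2705684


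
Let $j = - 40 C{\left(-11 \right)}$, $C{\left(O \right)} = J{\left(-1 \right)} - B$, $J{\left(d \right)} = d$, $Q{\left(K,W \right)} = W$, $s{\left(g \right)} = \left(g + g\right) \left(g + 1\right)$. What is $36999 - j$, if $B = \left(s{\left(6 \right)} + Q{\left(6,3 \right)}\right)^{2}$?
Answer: $-265801$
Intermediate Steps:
$s{\left(g \right)} = 2 g \left(1 + g\right)$
$B = 7569$ ($B = \left(2 \cdot 6 \left(1 + 6\right) + 3\right)^{2} = \left(2 \cdot 6 \cdot 7 + 3\right)^{2} = \left(84 + 3\right)^{2} = 87^{2} = 7569$)
$C{\left(O \right)} = -7570$ ($C{\left(O \right)} = -1 - 7569 = -7570$)
$j = 302800$ ($j = \left(-40\right) \left(-7570\right) = 302800$)
$36999 - j = 36999 - 302800 = -265801$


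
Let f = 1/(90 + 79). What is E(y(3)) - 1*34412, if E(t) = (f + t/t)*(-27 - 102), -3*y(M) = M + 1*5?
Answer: -5837558/169 ≈ -34542.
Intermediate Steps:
f = 1/169 ≈ 0.0059172
y(M) = -5/3 - M/3 (y(M) = -(M + 1*5)/3 = -(M + 5)/3 = -(5 + M)/3 = -5/3 - M/3)
E(t) = -21930/169 (E(t) = (1/169 + t/t)*(-27 - 102) = (1/169 + 1)*(-129) = (170/169)*(-129) = -21930/169)
E(y(3)) - 1*34412 = -21930/169 - 1*34412 = -21930/169 - 34412 = -5837558/169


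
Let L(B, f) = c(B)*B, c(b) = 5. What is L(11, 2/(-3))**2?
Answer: 3025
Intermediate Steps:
L(B, f) = 5*B
L(11, 2/(-3))**2 = (5*11)**2 = 55**2 = 3025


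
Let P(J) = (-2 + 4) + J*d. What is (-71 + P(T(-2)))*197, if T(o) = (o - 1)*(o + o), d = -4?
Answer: -23049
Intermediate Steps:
T(o) = 2*o*(-1 + o) (T(o) = (-1 + o)*(2*o) = 2*o*(-1 + o))
P(J) = 2 - 4*J (P(J) = (-2 + 4) + J*(-4) = 2 - 4*J)
(-71 + P(T(-2)))*197 = (-71 + (2 - 8*(-2)*(-1 - 2)))*197 = (-71 + (2 - 8*(-2)*(-3)))*197 = (-71 + (2 - 4*12))*197 = (-71 + (2 - 48))*197 = (-71 - 46)*197 = -117*197 = -23049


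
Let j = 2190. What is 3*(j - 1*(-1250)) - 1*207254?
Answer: -196934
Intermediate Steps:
3*(j - 1*(-1250)) - 1*207254 = 3*(2190 - 1*(-1250)) - 1*207254 = 3*(2190 + 1250) - 207254 = 3*3440 - 207254 = 10320 - 207254 = -196934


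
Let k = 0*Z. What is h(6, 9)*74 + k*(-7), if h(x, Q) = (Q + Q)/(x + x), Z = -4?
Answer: 111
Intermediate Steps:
k = 0 (k = 0*(-4) = 0)
h(x, Q) = Q/x (h(x, Q) = (2*Q)/((2*x)) = (2*Q)*(1/(2*x)) = Q/x)
h(6, 9)*74 + k*(-7) = (9/6)*74 + 0*(-7) = (9*(⅙))*74 + 0 = (3/2)*74 + 0 = 111 + 0 = 111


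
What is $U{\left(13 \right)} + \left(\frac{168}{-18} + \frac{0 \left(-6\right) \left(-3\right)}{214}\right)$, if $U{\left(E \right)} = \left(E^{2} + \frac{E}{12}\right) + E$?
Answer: $\frac{695}{4} \approx 173.75$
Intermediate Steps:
$U{\left(E \right)} = E^{2} + \frac{13 E}{12}$ ($U{\left(E \right)} = \left(E^{2} + \frac{E}{12}\right) + E = E^{2} + \frac{13 E}{12}$)
$U{\left(13 \right)} + \left(\frac{168}{-18} + \frac{0 \left(-6\right) \left(-3\right)}{214}\right) = \frac{1}{12} \cdot 13 \left(13 + 12 \cdot 13\right) + \left(\frac{168}{-18} + \frac{0 \left(-6\right) \left(-3\right)}{214}\right) = \frac{1}{12} \cdot 13 \left(13 + 156\right) + \left(168 \left(- \frac{1}{18}\right) + 0 \left(-3\right) \frac{1}{214}\right) = \frac{1}{12} \cdot 13 \cdot 169 + \left(- \frac{28}{3} + 0 \cdot \frac{1}{214}\right) = \frac{2197}{12} + \left(- \frac{28}{3} + 0\right) = \frac{2197}{12} - \frac{28}{3} = \frac{695}{4}$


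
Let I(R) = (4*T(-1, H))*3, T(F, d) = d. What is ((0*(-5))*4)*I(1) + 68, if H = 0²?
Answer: 68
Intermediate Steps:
H = 0
I(R) = 0 (I(R) = (4*0)*3 = 0*3 = 0)
((0*(-5))*4)*I(1) + 68 = ((0*(-5))*4)*0 + 68 = (0*4)*0 + 68 = 0*0 + 68 = 0 + 68 = 68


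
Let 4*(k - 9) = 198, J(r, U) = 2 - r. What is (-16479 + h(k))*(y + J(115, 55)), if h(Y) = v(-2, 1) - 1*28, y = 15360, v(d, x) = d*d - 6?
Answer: -251712723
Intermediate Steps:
v(d, x) = -6 + d**2 (v(d, x) = d**2 - 6 = -6 + d**2)
k = 117/2 (k = 9 + (1/4)*198 = 9 + 99/2 = 117/2 ≈ 58.500)
h(Y) = -30 (h(Y) = (-6 + (-2)**2) - 1*28 = (-6 + 4) - 28 = -2 - 28 = -30)
(-16479 + h(k))*(y + J(115, 55)) = (-16479 - 30)*(15360 + (2 - 1*115)) = -16509*(15360 + (2 - 115)) = -16509*(15360 - 113) = -16509*15247 = -251712723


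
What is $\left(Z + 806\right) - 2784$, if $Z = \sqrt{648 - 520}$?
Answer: $-1978 + 8 \sqrt{2} \approx -1966.7$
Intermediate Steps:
$Z = 8 \sqrt{2}$ ($Z = \sqrt{128} = 8 \sqrt{2} \approx 11.314$)
$\left(Z + 806\right) - 2784 = \left(8 \sqrt{2} + 806\right) - 2784 = \left(806 + 8 \sqrt{2}\right) - 2784 = -1978 + 8 \sqrt{2}$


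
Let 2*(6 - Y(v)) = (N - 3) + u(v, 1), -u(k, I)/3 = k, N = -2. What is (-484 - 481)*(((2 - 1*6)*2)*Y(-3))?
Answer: 30880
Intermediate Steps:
u(k, I) = -3*k
Y(v) = 17/2 + 3*v/2 (Y(v) = 6 - ((-2 - 3) - 3*v)/2 = 6 - (-5 - 3*v)/2 = 6 + (5/2 + 3*v/2) = 17/2 + 3*v/2)
(-484 - 481)*(((2 - 1*6)*2)*Y(-3)) = (-484 - 481)*(((2 - 1*6)*2)*(17/2 + (3/2)*(-3))) = -965*(2 - 6)*2*(17/2 - 9/2) = -965*(-4*2)*4 = -(-7720)*4 = -965*(-32) = 30880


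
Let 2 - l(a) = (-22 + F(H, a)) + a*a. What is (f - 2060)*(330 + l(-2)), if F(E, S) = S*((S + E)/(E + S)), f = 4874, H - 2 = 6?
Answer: 990528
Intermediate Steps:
H = 8 (H = 2 + 6 = 8)
F(E, S) = S (F(E, S) = S*((E + S)/(E + S)) = S*1 = S)
l(a) = 24 - a - a² (l(a) = 2 - ((-22 + a) + a*a) = 2 - ((-22 + a) + a²) = 2 - (-22 + a + a²) = 2 + (22 - a - a²) = 24 - a - a²)
(f - 2060)*(330 + l(-2)) = (4874 - 2060)*(330 + (24 - 1*(-2) - 1*(-2)²)) = 2814*(330 + (24 + 2 - 1*4)) = 2814*(330 + (24 + 2 - 4)) = 2814*(330 + 22) = 2814*352 = 990528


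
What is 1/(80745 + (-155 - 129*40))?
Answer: 1/75430 ≈ 1.3257e-5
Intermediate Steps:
1/(80745 + (-155 - 129*40)) = 1/(80745 + (-155 - 5160)) = 1/(80745 - 5315) = 1/75430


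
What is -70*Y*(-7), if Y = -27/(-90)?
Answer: 147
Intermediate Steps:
Y = 3/10 (Y = -27*(-1/90) = 3/10 ≈ 0.30000)
-70*Y*(-7) = -70*3/10*(-7) = -21*(-7) = 147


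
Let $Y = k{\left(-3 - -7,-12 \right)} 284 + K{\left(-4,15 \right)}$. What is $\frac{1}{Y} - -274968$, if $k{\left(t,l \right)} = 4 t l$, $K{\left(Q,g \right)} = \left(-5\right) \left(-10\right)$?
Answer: $\frac{14979706703}{54478} \approx 2.7497 \cdot 10^{5}$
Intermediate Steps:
$K{\left(Q,g \right)} = 50$
$k{\left(t,l \right)} = 4 l t$
$Y = -54478$ ($Y = 4 \left(-12\right) \left(-3 - -7\right) 284 + 50 = 4 \left(-12\right) \left(-3 + 7\right) 284 + 50 = 4 \left(-12\right) 4 \cdot 284 + 50 = \left(-192\right) 284 + 50 = -54528 + 50 = -54478$)
$\frac{1}{Y} - -274968 = \frac{1}{-54478} - -274968 = - \frac{1}{54478} + 274968 = \frac{14979706703}{54478}$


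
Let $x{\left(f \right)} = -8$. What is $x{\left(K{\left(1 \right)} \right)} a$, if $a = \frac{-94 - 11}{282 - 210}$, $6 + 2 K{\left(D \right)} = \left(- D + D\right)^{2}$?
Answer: $\frac{35}{3} \approx 11.667$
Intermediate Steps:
$K{\left(D \right)} = -3$ ($K{\left(D \right)} = -3 + \frac{\left(- D + D\right)^{2}}{2} = -3 + \frac{0^{2}}{2} = -3 + \frac{1}{2} \cdot 0 = -3 + 0 = -3$)
$a = - \frac{35}{24}$ ($a = - \frac{105}{72} = \left(-105\right) \frac{1}{72} = - \frac{35}{24} \approx -1.4583$)
$x{\left(K{\left(1 \right)} \right)} a = \left(-8\right) \left(- \frac{35}{24}\right) = \frac{35}{3}$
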